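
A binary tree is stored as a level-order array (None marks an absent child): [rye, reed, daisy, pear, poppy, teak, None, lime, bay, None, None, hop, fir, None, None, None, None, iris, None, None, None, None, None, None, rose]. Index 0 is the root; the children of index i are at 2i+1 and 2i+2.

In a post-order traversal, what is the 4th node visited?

pear

Post-order visits the left subtree, then the right subtree, then the node.
At rye: go left to reed.
  At reed: go left to pear.
    At pear: go left to lime.
      lime is a leaf — visit lime.
    At pear: go right to bay.
      At bay: go left to iris.
        iris is a leaf — visit iris.
      At bay: no right child.
      Visit bay.
    Visit pear.
  At reed: go right to poppy.
    poppy is a leaf — visit poppy.
  Visit reed.
At rye: go right to daisy.
  At daisy: go left to teak.
    At teak: go left to hop.
      At hop: no left child.
      At hop: go right to rose.
        rose is a leaf — visit rose.
      Visit hop.
    At teak: go right to fir.
      fir is a leaf — visit fir.
    Visit teak.
  At daisy: no right child.
  Visit daisy.
Visit rye.
Full post-order sequence: lime, iris, bay, pear, poppy, reed, rose, hop, fir, teak, daisy, rye.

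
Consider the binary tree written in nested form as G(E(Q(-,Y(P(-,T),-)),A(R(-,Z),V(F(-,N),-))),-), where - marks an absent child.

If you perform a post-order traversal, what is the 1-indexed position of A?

10

Post-order visits the left subtree, then the right subtree, then the node.
At G: go left to E.
  At E: go left to Q.
    At Q: no left child.
    At Q: go right to Y.
      At Y: go left to P.
        At P: no left child.
        At P: go right to T.
          T is a leaf — visit T.
        Visit P.
      At Y: no right child.
      Visit Y.
    Visit Q.
  At E: go right to A.
    At A: go left to R.
      At R: no left child.
      At R: go right to Z.
        Z is a leaf — visit Z.
      Visit R.
    At A: go right to V.
      At V: go left to F.
        At F: no left child.
        At F: go right to N.
          N is a leaf — visit N.
        Visit F.
      At V: no right child.
      Visit V.
    Visit A.
  Visit E.
At G: no right child.
Visit G.
Full post-order sequence: T, P, Y, Q, Z, R, N, F, V, A, E, G.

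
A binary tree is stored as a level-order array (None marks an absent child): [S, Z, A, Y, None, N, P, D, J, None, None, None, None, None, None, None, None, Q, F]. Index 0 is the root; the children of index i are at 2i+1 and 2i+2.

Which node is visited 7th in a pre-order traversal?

F

Pre-order visits the node, then its left subtree, then its right subtree.
Visit S.
At S: go left to Z.
  Visit Z.
  At Z: go left to Y.
    Visit Y.
    At Y: go left to D.
      D is a leaf — visit D.
    At Y: go right to J.
      Visit J.
      At J: go left to Q.
        Q is a leaf — visit Q.
      At J: go right to F.
        F is a leaf — visit F.
  At Z: no right child.
At S: go right to A.
  Visit A.
  At A: go left to N.
    N is a leaf — visit N.
  At A: go right to P.
    P is a leaf — visit P.
Full pre-order sequence: S, Z, Y, D, J, Q, F, A, N, P.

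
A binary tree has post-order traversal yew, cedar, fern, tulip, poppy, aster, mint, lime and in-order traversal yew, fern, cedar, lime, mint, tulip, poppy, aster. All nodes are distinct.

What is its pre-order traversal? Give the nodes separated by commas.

lime, fern, yew, cedar, mint, aster, poppy, tulip

The last element of post-order is the root; it splits in-order into left and right subtrees.
Root lime: left subtree has 3 nodes {yew, fern, cedar}, right has 4 {mint, tulip, poppy, aster}.
  Root fern: left subtree has 1 node {yew}, right has 1 {cedar}.
  Root mint: left subtree has 0 nodes { }, right has 3 {tulip, poppy, aster}.
    Root aster: left subtree has 2 nodes {tulip, poppy}, right has 0 { }.
      Root poppy: left subtree has 1 node {tulip}, right has 0 { }.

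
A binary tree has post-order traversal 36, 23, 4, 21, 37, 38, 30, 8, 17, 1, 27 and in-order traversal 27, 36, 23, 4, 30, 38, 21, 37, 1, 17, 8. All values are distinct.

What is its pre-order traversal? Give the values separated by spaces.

27 1 30 4 23 36 38 37 21 17 8

The last element of post-order is the root; it splits in-order into left and right subtrees.
Root 27: left subtree has 0 nodes { }, right has 10 {36, 23, 4, 30, 38, 21, 37, 1, 17, 8}.
  Root 1: left subtree has 7 nodes {36, 23, 4, 30, 38, 21, 37}, right has 2 {17, 8}.
    Root 30: left subtree has 3 nodes {36, 23, 4}, right has 3 {38, 21, 37}.
      Root 4: left subtree has 2 nodes {36, 23}, right has 0 { }.
        Root 23: left subtree has 1 node {36}, right has 0 { }.
      Root 38: left subtree has 0 nodes { }, right has 2 {21, 37}.
        Root 37: left subtree has 1 node {21}, right has 0 { }.
    Root 17: left subtree has 0 nodes { }, right has 1 {8}.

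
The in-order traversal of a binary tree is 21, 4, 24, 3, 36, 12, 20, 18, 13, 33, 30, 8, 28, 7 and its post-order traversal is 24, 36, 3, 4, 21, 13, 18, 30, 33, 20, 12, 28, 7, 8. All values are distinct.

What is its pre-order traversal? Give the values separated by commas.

8, 12, 21, 4, 3, 24, 36, 20, 33, 18, 13, 30, 7, 28

The last element of post-order is the root; it splits in-order into left and right subtrees.
Root 8: left subtree has 11 nodes {21, 4, 24, 3, 36, 12, 20, 18, 13, 33, 30}, right has 2 {28, 7}.
  Root 12: left subtree has 5 nodes {21, 4, 24, 3, 36}, right has 5 {20, 18, 13, 33, 30}.
    Root 21: left subtree has 0 nodes { }, right has 4 {4, 24, 3, 36}.
      Root 4: left subtree has 0 nodes { }, right has 3 {24, 3, 36}.
        Root 3: left subtree has 1 node {24}, right has 1 {36}.
    Root 20: left subtree has 0 nodes { }, right has 4 {18, 13, 33, 30}.
      Root 33: left subtree has 2 nodes {18, 13}, right has 1 {30}.
        Root 18: left subtree has 0 nodes { }, right has 1 {13}.
  Root 7: left subtree has 1 node {28}, right has 0 { }.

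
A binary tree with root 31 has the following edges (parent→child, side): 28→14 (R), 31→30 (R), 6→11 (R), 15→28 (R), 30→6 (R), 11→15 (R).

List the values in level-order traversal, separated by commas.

31, 30, 6, 11, 15, 28, 14

Level-order visits nodes level by level from the root, left to right within each level.
Level 0: 31
Level 1: 30
Level 2: 6
Level 3: 11
Level 4: 15
Level 5: 28
Level 6: 14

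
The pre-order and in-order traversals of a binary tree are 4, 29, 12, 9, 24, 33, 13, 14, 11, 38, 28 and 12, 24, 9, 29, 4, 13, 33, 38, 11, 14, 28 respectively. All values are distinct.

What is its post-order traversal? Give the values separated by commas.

24, 9, 12, 29, 13, 38, 11, 28, 14, 33, 4

The first element of pre-order is the root; it splits in-order into left and right subtrees.
Root 4: left subtree has 4 nodes {12, 24, 9, 29}, right has 6 {13, 33, 38, 11, 14, 28}.
  Root 29: left subtree has 3 nodes {12, 24, 9}, right has 0 { }.
    Root 12: left subtree has 0 nodes { }, right has 2 {24, 9}.
      Root 9: left subtree has 1 node {24}, right has 0 { }.
  Root 33: left subtree has 1 node {13}, right has 4 {38, 11, 14, 28}.
    Root 14: left subtree has 2 nodes {38, 11}, right has 1 {28}.
      Root 11: left subtree has 1 node {38}, right has 0 { }.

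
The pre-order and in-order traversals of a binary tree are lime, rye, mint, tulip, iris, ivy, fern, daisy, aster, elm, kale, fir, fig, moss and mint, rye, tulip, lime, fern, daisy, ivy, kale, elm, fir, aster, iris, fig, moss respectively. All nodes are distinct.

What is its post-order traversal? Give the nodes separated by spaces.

The first element of pre-order is the root; it splits in-order into left and right subtrees.
Root lime: left subtree has 3 nodes {mint, rye, tulip}, right has 10 {fern, daisy, ivy, kale, elm, fir, aster, iris, fig, moss}.
  Root rye: left subtree has 1 node {mint}, right has 1 {tulip}.
  Root iris: left subtree has 7 nodes {fern, daisy, ivy, kale, elm, fir, aster}, right has 2 {fig, moss}.
    Root ivy: left subtree has 2 nodes {fern, daisy}, right has 4 {kale, elm, fir, aster}.
      Root fern: left subtree has 0 nodes { }, right has 1 {daisy}.
      Root aster: left subtree has 3 nodes {kale, elm, fir}, right has 0 { }.
        Root elm: left subtree has 1 node {kale}, right has 1 {fir}.
    Root fig: left subtree has 0 nodes { }, right has 1 {moss}.

mint tulip rye daisy fern kale fir elm aster ivy moss fig iris lime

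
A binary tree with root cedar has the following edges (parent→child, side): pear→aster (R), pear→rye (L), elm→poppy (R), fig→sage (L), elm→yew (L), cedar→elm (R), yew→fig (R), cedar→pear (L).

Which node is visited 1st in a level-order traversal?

cedar

Level-order visits nodes level by level from the root, left to right within each level.
Level 0: cedar
Level 1: pear, elm
Level 2: rye, aster, yew, poppy
Level 3: fig
Level 4: sage
Full level-order sequence: cedar, pear, elm, rye, aster, yew, poppy, fig, sage.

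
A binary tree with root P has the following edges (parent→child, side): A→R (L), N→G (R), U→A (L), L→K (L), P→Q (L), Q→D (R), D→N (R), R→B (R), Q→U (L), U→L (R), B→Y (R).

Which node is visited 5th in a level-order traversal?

Level-order visits nodes level by level from the root, left to right within each level.
Level 0: P
Level 1: Q
Level 2: U, D
Level 3: A, L, N
Level 4: R, K, G
Level 5: B
Level 6: Y
Full level-order sequence: P, Q, U, D, A, L, N, R, K, G, B, Y.

A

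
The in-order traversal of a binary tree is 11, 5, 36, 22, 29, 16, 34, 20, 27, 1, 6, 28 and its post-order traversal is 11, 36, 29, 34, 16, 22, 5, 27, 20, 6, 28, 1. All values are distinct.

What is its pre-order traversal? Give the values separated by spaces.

1 20 5 11 22 36 16 29 34 27 28 6

The last element of post-order is the root; it splits in-order into left and right subtrees.
Root 1: left subtree has 9 nodes {11, 5, 36, 22, 29, 16, 34, 20, 27}, right has 2 {6, 28}.
  Root 20: left subtree has 7 nodes {11, 5, 36, 22, 29, 16, 34}, right has 1 {27}.
    Root 5: left subtree has 1 node {11}, right has 5 {36, 22, 29, 16, 34}.
      Root 22: left subtree has 1 node {36}, right has 3 {29, 16, 34}.
        Root 16: left subtree has 1 node {29}, right has 1 {34}.
  Root 28: left subtree has 1 node {6}, right has 0 { }.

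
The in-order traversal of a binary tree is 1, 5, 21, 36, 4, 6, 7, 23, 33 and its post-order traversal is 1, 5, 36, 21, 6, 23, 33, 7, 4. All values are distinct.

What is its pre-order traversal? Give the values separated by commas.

The last element of post-order is the root; it splits in-order into left and right subtrees.
Root 4: left subtree has 4 nodes {1, 5, 21, 36}, right has 4 {6, 7, 23, 33}.
  Root 21: left subtree has 2 nodes {1, 5}, right has 1 {36}.
    Root 5: left subtree has 1 node {1}, right has 0 { }.
  Root 7: left subtree has 1 node {6}, right has 2 {23, 33}.
    Root 33: left subtree has 1 node {23}, right has 0 { }.

4, 21, 5, 1, 36, 7, 6, 33, 23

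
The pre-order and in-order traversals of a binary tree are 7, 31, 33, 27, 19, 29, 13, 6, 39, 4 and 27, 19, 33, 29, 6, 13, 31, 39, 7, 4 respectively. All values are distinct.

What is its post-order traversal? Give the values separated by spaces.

The first element of pre-order is the root; it splits in-order into left and right subtrees.
Root 7: left subtree has 8 nodes {27, 19, 33, 29, 6, 13, 31, 39}, right has 1 {4}.
  Root 31: left subtree has 6 nodes {27, 19, 33, 29, 6, 13}, right has 1 {39}.
    Root 33: left subtree has 2 nodes {27, 19}, right has 3 {29, 6, 13}.
      Root 27: left subtree has 0 nodes { }, right has 1 {19}.
      Root 29: left subtree has 0 nodes { }, right has 2 {6, 13}.
        Root 13: left subtree has 1 node {6}, right has 0 { }.

19 27 6 13 29 33 39 31 4 7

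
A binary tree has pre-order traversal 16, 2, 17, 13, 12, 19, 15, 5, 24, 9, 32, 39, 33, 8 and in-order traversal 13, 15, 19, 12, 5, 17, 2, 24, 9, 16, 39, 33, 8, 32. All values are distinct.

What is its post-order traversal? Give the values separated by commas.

15, 19, 5, 12, 13, 17, 9, 24, 2, 8, 33, 39, 32, 16

The first element of pre-order is the root; it splits in-order into left and right subtrees.
Root 16: left subtree has 9 nodes {13, 15, 19, 12, 5, 17, 2, 24, 9}, right has 4 {39, 33, 8, 32}.
  Root 2: left subtree has 6 nodes {13, 15, 19, 12, 5, 17}, right has 2 {24, 9}.
    Root 17: left subtree has 5 nodes {13, 15, 19, 12, 5}, right has 0 { }.
      Root 13: left subtree has 0 nodes { }, right has 4 {15, 19, 12, 5}.
        Root 12: left subtree has 2 nodes {15, 19}, right has 1 {5}.
          Root 19: left subtree has 1 node {15}, right has 0 { }.
    Root 24: left subtree has 0 nodes { }, right has 1 {9}.
  Root 32: left subtree has 3 nodes {39, 33, 8}, right has 0 { }.
    Root 39: left subtree has 0 nodes { }, right has 2 {33, 8}.
      Root 33: left subtree has 0 nodes { }, right has 1 {8}.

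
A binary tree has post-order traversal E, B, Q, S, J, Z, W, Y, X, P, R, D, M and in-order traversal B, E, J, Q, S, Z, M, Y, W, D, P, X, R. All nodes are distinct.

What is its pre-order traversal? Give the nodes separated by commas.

The last element of post-order is the root; it splits in-order into left and right subtrees.
Root M: left subtree has 6 nodes {B, E, J, Q, S, Z}, right has 6 {Y, W, D, P, X, R}.
  Root Z: left subtree has 5 nodes {B, E, J, Q, S}, right has 0 { }.
    Root J: left subtree has 2 nodes {B, E}, right has 2 {Q, S}.
      Root B: left subtree has 0 nodes { }, right has 1 {E}.
      Root S: left subtree has 1 node {Q}, right has 0 { }.
  Root D: left subtree has 2 nodes {Y, W}, right has 3 {P, X, R}.
    Root Y: left subtree has 0 nodes { }, right has 1 {W}.
    Root R: left subtree has 2 nodes {P, X}, right has 0 { }.
      Root P: left subtree has 0 nodes { }, right has 1 {X}.

M, Z, J, B, E, S, Q, D, Y, W, R, P, X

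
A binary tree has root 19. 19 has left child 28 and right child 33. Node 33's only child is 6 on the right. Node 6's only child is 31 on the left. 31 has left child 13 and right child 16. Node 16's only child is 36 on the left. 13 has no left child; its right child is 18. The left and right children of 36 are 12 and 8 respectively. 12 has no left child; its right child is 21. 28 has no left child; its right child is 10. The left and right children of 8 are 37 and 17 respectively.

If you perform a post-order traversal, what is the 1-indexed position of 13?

Post-order visits the left subtree, then the right subtree, then the node.
At 19: go left to 28.
  At 28: no left child.
  At 28: go right to 10.
    10 is a leaf — visit 10.
  Visit 28.
At 19: go right to 33.
  At 33: no left child.
  At 33: go right to 6.
    At 6: go left to 31.
      At 31: go left to 13.
        At 13: no left child.
        At 13: go right to 18.
          18 is a leaf — visit 18.
        Visit 13.
      At 31: go right to 16.
        At 16: go left to 36.
          At 36: go left to 12.
            At 12: no left child.
            At 12: go right to 21.
              21 is a leaf — visit 21.
            Visit 12.
          At 36: go right to 8.
            At 8: go left to 37.
              37 is a leaf — visit 37.
            At 8: go right to 17.
              17 is a leaf — visit 17.
            Visit 8.
          Visit 36.
        At 16: no right child.
        Visit 16.
      Visit 31.
    At 6: no right child.
    Visit 6.
  Visit 33.
Visit 19.
Full post-order sequence: 10, 28, 18, 13, 21, 12, 37, 17, 8, 36, 16, 31, 6, 33, 19.

4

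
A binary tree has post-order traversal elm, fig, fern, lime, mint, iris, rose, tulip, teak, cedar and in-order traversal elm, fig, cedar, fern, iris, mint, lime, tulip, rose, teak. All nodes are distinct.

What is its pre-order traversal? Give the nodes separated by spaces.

The last element of post-order is the root; it splits in-order into left and right subtrees.
Root cedar: left subtree has 2 nodes {elm, fig}, right has 7 {fern, iris, mint, lime, tulip, rose, teak}.
  Root fig: left subtree has 1 node {elm}, right has 0 { }.
  Root teak: left subtree has 6 nodes {fern, iris, mint, lime, tulip, rose}, right has 0 { }.
    Root tulip: left subtree has 4 nodes {fern, iris, mint, lime}, right has 1 {rose}.
      Root iris: left subtree has 1 node {fern}, right has 2 {mint, lime}.
        Root mint: left subtree has 0 nodes { }, right has 1 {lime}.

cedar fig elm teak tulip iris fern mint lime rose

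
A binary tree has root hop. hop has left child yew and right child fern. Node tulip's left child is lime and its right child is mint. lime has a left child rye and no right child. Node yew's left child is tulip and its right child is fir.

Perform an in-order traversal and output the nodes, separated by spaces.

In-order visits the left subtree, then the node, then the right subtree.
At hop: go left to yew.
  At yew: go left to tulip.
    At tulip: go left to lime.
      At lime: go left to rye.
        rye is a leaf — visit rye.
      Visit lime.
      At lime: no right child.
    Visit tulip.
    At tulip: go right to mint.
      mint is a leaf — visit mint.
  Visit yew.
  At yew: go right to fir.
    fir is a leaf — visit fir.
Visit hop.
At hop: go right to fern.
  fern is a leaf — visit fern.

rye lime tulip mint yew fir hop fern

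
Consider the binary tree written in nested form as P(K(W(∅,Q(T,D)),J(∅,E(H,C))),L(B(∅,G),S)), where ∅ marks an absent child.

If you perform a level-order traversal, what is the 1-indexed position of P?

1

Level-order visits nodes level by level from the root, left to right within each level.
Level 0: P
Level 1: K, L
Level 2: W, J, B, S
Level 3: Q, E, G
Level 4: T, D, H, C
Full level-order sequence: P, K, L, W, J, B, S, Q, E, G, T, D, H, C.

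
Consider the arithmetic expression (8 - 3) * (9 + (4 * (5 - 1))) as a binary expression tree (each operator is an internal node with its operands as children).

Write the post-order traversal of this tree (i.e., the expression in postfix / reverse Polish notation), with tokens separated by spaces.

Post-order on an expression tree gives postfix notation: for each operator, emit left operand, right operand, then the operator.

8 3 - 9 4 5 1 - * + *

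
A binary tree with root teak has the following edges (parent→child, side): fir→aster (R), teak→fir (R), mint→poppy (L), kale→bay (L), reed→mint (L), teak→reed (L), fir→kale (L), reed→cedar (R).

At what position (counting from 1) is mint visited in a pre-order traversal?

Pre-order visits the node, then its left subtree, then its right subtree.
Visit teak.
At teak: go left to reed.
  Visit reed.
  At reed: go left to mint.
    Visit mint.
    At mint: go left to poppy.
      poppy is a leaf — visit poppy.
    At mint: no right child.
  At reed: go right to cedar.
    cedar is a leaf — visit cedar.
At teak: go right to fir.
  Visit fir.
  At fir: go left to kale.
    Visit kale.
    At kale: go left to bay.
      bay is a leaf — visit bay.
    At kale: no right child.
  At fir: go right to aster.
    aster is a leaf — visit aster.
Full pre-order sequence: teak, reed, mint, poppy, cedar, fir, kale, bay, aster.

3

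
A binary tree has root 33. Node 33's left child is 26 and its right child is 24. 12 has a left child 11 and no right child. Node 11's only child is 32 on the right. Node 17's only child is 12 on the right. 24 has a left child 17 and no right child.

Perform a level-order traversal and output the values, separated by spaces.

33 26 24 17 12 11 32

Level-order visits nodes level by level from the root, left to right within each level.
Level 0: 33
Level 1: 26, 24
Level 2: 17
Level 3: 12
Level 4: 11
Level 5: 32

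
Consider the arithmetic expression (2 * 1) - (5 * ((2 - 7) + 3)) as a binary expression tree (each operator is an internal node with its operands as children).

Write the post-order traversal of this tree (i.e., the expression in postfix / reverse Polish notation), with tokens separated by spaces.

2 1 * 5 2 7 - 3 + * -

Post-order on an expression tree gives postfix notation: for each operator, emit left operand, right operand, then the operator.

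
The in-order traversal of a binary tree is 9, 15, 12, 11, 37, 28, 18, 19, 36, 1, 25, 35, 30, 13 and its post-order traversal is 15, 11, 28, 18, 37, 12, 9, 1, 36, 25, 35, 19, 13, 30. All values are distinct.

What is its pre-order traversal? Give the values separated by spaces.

The last element of post-order is the root; it splits in-order into left and right subtrees.
Root 30: left subtree has 12 nodes {9, 15, 12, 11, 37, 28, 18, 19, 36, 1, 25, 35}, right has 1 {13}.
  Root 19: left subtree has 7 nodes {9, 15, 12, 11, 37, 28, 18}, right has 4 {36, 1, 25, 35}.
    Root 9: left subtree has 0 nodes { }, right has 6 {15, 12, 11, 37, 28, 18}.
      Root 12: left subtree has 1 node {15}, right has 4 {11, 37, 28, 18}.
        Root 37: left subtree has 1 node {11}, right has 2 {28, 18}.
          Root 18: left subtree has 1 node {28}, right has 0 { }.
    Root 35: left subtree has 3 nodes {36, 1, 25}, right has 0 { }.
      Root 25: left subtree has 2 nodes {36, 1}, right has 0 { }.
        Root 36: left subtree has 0 nodes { }, right has 1 {1}.

30 19 9 12 15 37 11 18 28 35 25 36 1 13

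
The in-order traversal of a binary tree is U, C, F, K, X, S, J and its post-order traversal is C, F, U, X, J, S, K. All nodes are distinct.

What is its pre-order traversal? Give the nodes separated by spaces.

K U F C S X J

The last element of post-order is the root; it splits in-order into left and right subtrees.
Root K: left subtree has 3 nodes {U, C, F}, right has 3 {X, S, J}.
  Root U: left subtree has 0 nodes { }, right has 2 {C, F}.
    Root F: left subtree has 1 node {C}, right has 0 { }.
  Root S: left subtree has 1 node {X}, right has 1 {J}.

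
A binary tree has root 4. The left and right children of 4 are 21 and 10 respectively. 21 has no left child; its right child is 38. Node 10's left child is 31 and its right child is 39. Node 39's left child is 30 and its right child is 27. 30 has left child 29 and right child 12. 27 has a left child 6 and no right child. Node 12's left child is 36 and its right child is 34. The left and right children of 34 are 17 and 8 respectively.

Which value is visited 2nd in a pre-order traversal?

Pre-order visits the node, then its left subtree, then its right subtree.
Visit 4.
At 4: go left to 21.
  Visit 21.
  At 21: no left child.
  At 21: go right to 38.
    38 is a leaf — visit 38.
At 4: go right to 10.
  Visit 10.
  At 10: go left to 31.
    31 is a leaf — visit 31.
  At 10: go right to 39.
    Visit 39.
    At 39: go left to 30.
      Visit 30.
      At 30: go left to 29.
        29 is a leaf — visit 29.
      At 30: go right to 12.
        Visit 12.
        At 12: go left to 36.
          36 is a leaf — visit 36.
        At 12: go right to 34.
          Visit 34.
          At 34: go left to 17.
            17 is a leaf — visit 17.
          At 34: go right to 8.
            8 is a leaf — visit 8.
    At 39: go right to 27.
      Visit 27.
      At 27: go left to 6.
        6 is a leaf — visit 6.
      At 27: no right child.
Full pre-order sequence: 4, 21, 38, 10, 31, 39, 30, 29, 12, 36, 34, 17, 8, 27, 6.

21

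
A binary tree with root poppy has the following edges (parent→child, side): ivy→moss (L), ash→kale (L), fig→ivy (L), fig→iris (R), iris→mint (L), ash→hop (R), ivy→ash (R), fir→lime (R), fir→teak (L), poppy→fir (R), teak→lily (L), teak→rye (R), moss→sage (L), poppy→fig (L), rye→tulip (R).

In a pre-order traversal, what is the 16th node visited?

Pre-order visits the node, then its left subtree, then its right subtree.
Visit poppy.
At poppy: go left to fig.
  Visit fig.
  At fig: go left to ivy.
    Visit ivy.
    At ivy: go left to moss.
      Visit moss.
      At moss: go left to sage.
        sage is a leaf — visit sage.
      At moss: no right child.
    At ivy: go right to ash.
      Visit ash.
      At ash: go left to kale.
        kale is a leaf — visit kale.
      At ash: go right to hop.
        hop is a leaf — visit hop.
  At fig: go right to iris.
    Visit iris.
    At iris: go left to mint.
      mint is a leaf — visit mint.
    At iris: no right child.
At poppy: go right to fir.
  Visit fir.
  At fir: go left to teak.
    Visit teak.
    At teak: go left to lily.
      lily is a leaf — visit lily.
    At teak: go right to rye.
      Visit rye.
      At rye: no left child.
      At rye: go right to tulip.
        tulip is a leaf — visit tulip.
  At fir: go right to lime.
    lime is a leaf — visit lime.
Full pre-order sequence: poppy, fig, ivy, moss, sage, ash, kale, hop, iris, mint, fir, teak, lily, rye, tulip, lime.

lime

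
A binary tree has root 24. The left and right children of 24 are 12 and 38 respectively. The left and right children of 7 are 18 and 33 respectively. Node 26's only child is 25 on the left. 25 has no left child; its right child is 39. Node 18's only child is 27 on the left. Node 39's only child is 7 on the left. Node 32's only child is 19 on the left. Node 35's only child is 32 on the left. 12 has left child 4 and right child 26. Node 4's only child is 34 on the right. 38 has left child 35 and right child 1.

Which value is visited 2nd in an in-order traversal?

34

In-order visits the left subtree, then the node, then the right subtree.
At 24: go left to 12.
  At 12: go left to 4.
    At 4: no left child.
    Visit 4.
    At 4: go right to 34.
      34 is a leaf — visit 34.
  Visit 12.
  At 12: go right to 26.
    At 26: go left to 25.
      At 25: no left child.
      Visit 25.
      At 25: go right to 39.
        At 39: go left to 7.
          At 7: go left to 18.
            At 18: go left to 27.
              27 is a leaf — visit 27.
            Visit 18.
            At 18: no right child.
          Visit 7.
          At 7: go right to 33.
            33 is a leaf — visit 33.
        Visit 39.
        At 39: no right child.
    Visit 26.
    At 26: no right child.
Visit 24.
At 24: go right to 38.
  At 38: go left to 35.
    At 35: go left to 32.
      At 32: go left to 19.
        19 is a leaf — visit 19.
      Visit 32.
      At 32: no right child.
    Visit 35.
    At 35: no right child.
  Visit 38.
  At 38: go right to 1.
    1 is a leaf — visit 1.
Full in-order sequence: 4, 34, 12, 25, 27, 18, 7, 33, 39, 26, 24, 19, 32, 35, 38, 1.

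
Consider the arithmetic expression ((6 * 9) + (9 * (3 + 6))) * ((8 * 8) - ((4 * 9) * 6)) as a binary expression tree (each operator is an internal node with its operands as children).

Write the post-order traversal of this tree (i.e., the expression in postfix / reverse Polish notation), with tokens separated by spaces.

6 9 * 9 3 6 + * + 8 8 * 4 9 * 6 * - *

Post-order on an expression tree gives postfix notation: for each operator, emit left operand, right operand, then the operator.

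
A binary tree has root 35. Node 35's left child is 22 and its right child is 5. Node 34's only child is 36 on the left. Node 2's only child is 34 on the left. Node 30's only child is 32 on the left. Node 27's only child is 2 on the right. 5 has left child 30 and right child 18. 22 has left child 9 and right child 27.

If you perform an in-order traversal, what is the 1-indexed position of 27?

In-order visits the left subtree, then the node, then the right subtree.
At 35: go left to 22.
  At 22: go left to 9.
    9 is a leaf — visit 9.
  Visit 22.
  At 22: go right to 27.
    At 27: no left child.
    Visit 27.
    At 27: go right to 2.
      At 2: go left to 34.
        At 34: go left to 36.
          36 is a leaf — visit 36.
        Visit 34.
        At 34: no right child.
      Visit 2.
      At 2: no right child.
Visit 35.
At 35: go right to 5.
  At 5: go left to 30.
    At 30: go left to 32.
      32 is a leaf — visit 32.
    Visit 30.
    At 30: no right child.
  Visit 5.
  At 5: go right to 18.
    18 is a leaf — visit 18.
Full in-order sequence: 9, 22, 27, 36, 34, 2, 35, 32, 30, 5, 18.

3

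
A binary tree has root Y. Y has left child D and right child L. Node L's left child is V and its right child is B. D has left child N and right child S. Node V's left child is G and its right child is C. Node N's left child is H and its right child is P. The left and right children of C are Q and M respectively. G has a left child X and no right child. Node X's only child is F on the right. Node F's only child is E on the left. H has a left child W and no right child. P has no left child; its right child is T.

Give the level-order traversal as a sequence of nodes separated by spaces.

Y D L N S V B H P G C W T X Q M F E

Level-order visits nodes level by level from the root, left to right within each level.
Level 0: Y
Level 1: D, L
Level 2: N, S, V, B
Level 3: H, P, G, C
Level 4: W, T, X, Q, M
Level 5: F
Level 6: E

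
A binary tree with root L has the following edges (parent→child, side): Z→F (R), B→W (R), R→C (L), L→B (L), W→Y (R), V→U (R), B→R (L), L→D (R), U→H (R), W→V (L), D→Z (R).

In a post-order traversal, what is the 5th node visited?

V

Post-order visits the left subtree, then the right subtree, then the node.
At L: go left to B.
  At B: go left to R.
    At R: go left to C.
      C is a leaf — visit C.
    At R: no right child.
    Visit R.
  At B: go right to W.
    At W: go left to V.
      At V: no left child.
      At V: go right to U.
        At U: no left child.
        At U: go right to H.
          H is a leaf — visit H.
        Visit U.
      Visit V.
    At W: go right to Y.
      Y is a leaf — visit Y.
    Visit W.
  Visit B.
At L: go right to D.
  At D: no left child.
  At D: go right to Z.
    At Z: no left child.
    At Z: go right to F.
      F is a leaf — visit F.
    Visit Z.
  Visit D.
Visit L.
Full post-order sequence: C, R, H, U, V, Y, W, B, F, Z, D, L.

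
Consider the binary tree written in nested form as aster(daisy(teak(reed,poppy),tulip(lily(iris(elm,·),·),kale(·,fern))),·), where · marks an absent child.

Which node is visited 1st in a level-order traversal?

Level-order visits nodes level by level from the root, left to right within each level.
Level 0: aster
Level 1: daisy
Level 2: teak, tulip
Level 3: reed, poppy, lily, kale
Level 4: iris, fern
Level 5: elm
Full level-order sequence: aster, daisy, teak, tulip, reed, poppy, lily, kale, iris, fern, elm.

aster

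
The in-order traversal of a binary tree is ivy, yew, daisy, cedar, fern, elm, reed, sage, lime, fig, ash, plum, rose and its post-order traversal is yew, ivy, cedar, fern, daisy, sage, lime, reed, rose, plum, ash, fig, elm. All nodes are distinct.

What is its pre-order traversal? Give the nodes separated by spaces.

The last element of post-order is the root; it splits in-order into left and right subtrees.
Root elm: left subtree has 5 nodes {ivy, yew, daisy, cedar, fern}, right has 7 {reed, sage, lime, fig, ash, plum, rose}.
  Root daisy: left subtree has 2 nodes {ivy, yew}, right has 2 {cedar, fern}.
    Root ivy: left subtree has 0 nodes { }, right has 1 {yew}.
    Root fern: left subtree has 1 node {cedar}, right has 0 { }.
  Root fig: left subtree has 3 nodes {reed, sage, lime}, right has 3 {ash, plum, rose}.
    Root reed: left subtree has 0 nodes { }, right has 2 {sage, lime}.
      Root lime: left subtree has 1 node {sage}, right has 0 { }.
    Root ash: left subtree has 0 nodes { }, right has 2 {plum, rose}.
      Root plum: left subtree has 0 nodes { }, right has 1 {rose}.

elm daisy ivy yew fern cedar fig reed lime sage ash plum rose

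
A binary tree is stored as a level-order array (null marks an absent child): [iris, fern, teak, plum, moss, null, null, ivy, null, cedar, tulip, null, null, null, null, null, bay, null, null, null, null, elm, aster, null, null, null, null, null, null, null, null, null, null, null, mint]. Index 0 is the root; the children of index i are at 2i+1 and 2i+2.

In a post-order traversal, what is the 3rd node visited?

ivy

Post-order visits the left subtree, then the right subtree, then the node.
At iris: go left to fern.
  At fern: go left to plum.
    At plum: go left to ivy.
      At ivy: no left child.
      At ivy: go right to bay.
        At bay: no left child.
        At bay: go right to mint.
          mint is a leaf — visit mint.
        Visit bay.
      Visit ivy.
    At plum: no right child.
    Visit plum.
  At fern: go right to moss.
    At moss: go left to cedar.
      cedar is a leaf — visit cedar.
    At moss: go right to tulip.
      At tulip: go left to elm.
        elm is a leaf — visit elm.
      At tulip: go right to aster.
        aster is a leaf — visit aster.
      Visit tulip.
    Visit moss.
  Visit fern.
At iris: go right to teak.
  teak is a leaf — visit teak.
Visit iris.
Full post-order sequence: mint, bay, ivy, plum, cedar, elm, aster, tulip, moss, fern, teak, iris.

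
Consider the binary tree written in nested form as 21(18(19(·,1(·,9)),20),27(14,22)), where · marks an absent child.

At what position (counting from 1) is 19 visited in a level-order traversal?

4

Level-order visits nodes level by level from the root, left to right within each level.
Level 0: 21
Level 1: 18, 27
Level 2: 19, 20, 14, 22
Level 3: 1
Level 4: 9
Full level-order sequence: 21, 18, 27, 19, 20, 14, 22, 1, 9.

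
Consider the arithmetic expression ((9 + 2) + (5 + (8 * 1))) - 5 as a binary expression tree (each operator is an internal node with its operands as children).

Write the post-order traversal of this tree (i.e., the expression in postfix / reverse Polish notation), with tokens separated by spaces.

9 2 + 5 8 1 * + + 5 -

Post-order on an expression tree gives postfix notation: for each operator, emit left operand, right operand, then the operator.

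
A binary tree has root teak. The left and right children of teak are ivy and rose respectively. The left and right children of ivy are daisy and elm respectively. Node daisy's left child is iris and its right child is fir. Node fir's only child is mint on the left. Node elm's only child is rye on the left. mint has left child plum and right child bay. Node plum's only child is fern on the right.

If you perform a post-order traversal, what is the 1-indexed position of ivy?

10

Post-order visits the left subtree, then the right subtree, then the node.
At teak: go left to ivy.
  At ivy: go left to daisy.
    At daisy: go left to iris.
      iris is a leaf — visit iris.
    At daisy: go right to fir.
      At fir: go left to mint.
        At mint: go left to plum.
          At plum: no left child.
          At plum: go right to fern.
            fern is a leaf — visit fern.
          Visit plum.
        At mint: go right to bay.
          bay is a leaf — visit bay.
        Visit mint.
      At fir: no right child.
      Visit fir.
    Visit daisy.
  At ivy: go right to elm.
    At elm: go left to rye.
      rye is a leaf — visit rye.
    At elm: no right child.
    Visit elm.
  Visit ivy.
At teak: go right to rose.
  rose is a leaf — visit rose.
Visit teak.
Full post-order sequence: iris, fern, plum, bay, mint, fir, daisy, rye, elm, ivy, rose, teak.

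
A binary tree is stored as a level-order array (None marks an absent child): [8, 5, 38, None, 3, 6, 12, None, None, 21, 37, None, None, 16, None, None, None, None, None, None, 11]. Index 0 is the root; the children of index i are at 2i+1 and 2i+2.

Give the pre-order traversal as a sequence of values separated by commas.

Pre-order visits the node, then its left subtree, then its right subtree.
Visit 8.
At 8: go left to 5.
  Visit 5.
  At 5: no left child.
  At 5: go right to 3.
    Visit 3.
    At 3: go left to 21.
      Visit 21.
      At 21: no left child.
      At 21: go right to 11.
        11 is a leaf — visit 11.
    At 3: go right to 37.
      37 is a leaf — visit 37.
At 8: go right to 38.
  Visit 38.
  At 38: go left to 6.
    6 is a leaf — visit 6.
  At 38: go right to 12.
    Visit 12.
    At 12: go left to 16.
      16 is a leaf — visit 16.
    At 12: no right child.

8, 5, 3, 21, 11, 37, 38, 6, 12, 16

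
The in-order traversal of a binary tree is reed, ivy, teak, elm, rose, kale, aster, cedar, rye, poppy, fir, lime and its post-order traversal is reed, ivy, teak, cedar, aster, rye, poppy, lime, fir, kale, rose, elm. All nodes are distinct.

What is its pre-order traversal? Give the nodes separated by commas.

elm, teak, ivy, reed, rose, kale, fir, poppy, rye, aster, cedar, lime

The last element of post-order is the root; it splits in-order into left and right subtrees.
Root elm: left subtree has 3 nodes {reed, ivy, teak}, right has 8 {rose, kale, aster, cedar, rye, poppy, fir, lime}.
  Root teak: left subtree has 2 nodes {reed, ivy}, right has 0 { }.
    Root ivy: left subtree has 1 node {reed}, right has 0 { }.
  Root rose: left subtree has 0 nodes { }, right has 7 {kale, aster, cedar, rye, poppy, fir, lime}.
    Root kale: left subtree has 0 nodes { }, right has 6 {aster, cedar, rye, poppy, fir, lime}.
      Root fir: left subtree has 4 nodes {aster, cedar, rye, poppy}, right has 1 {lime}.
        Root poppy: left subtree has 3 nodes {aster, cedar, rye}, right has 0 { }.
          Root rye: left subtree has 2 nodes {aster, cedar}, right has 0 { }.
            Root aster: left subtree has 0 nodes { }, right has 1 {cedar}.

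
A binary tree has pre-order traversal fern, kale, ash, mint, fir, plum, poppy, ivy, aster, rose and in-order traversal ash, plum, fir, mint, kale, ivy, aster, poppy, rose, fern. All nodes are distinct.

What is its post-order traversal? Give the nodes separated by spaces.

The first element of pre-order is the root; it splits in-order into left and right subtrees.
Root fern: left subtree has 9 nodes {ash, plum, fir, mint, kale, ivy, aster, poppy, rose}, right has 0 { }.
  Root kale: left subtree has 4 nodes {ash, plum, fir, mint}, right has 4 {ivy, aster, poppy, rose}.
    Root ash: left subtree has 0 nodes { }, right has 3 {plum, fir, mint}.
      Root mint: left subtree has 2 nodes {plum, fir}, right has 0 { }.
        Root fir: left subtree has 1 node {plum}, right has 0 { }.
    Root poppy: left subtree has 2 nodes {ivy, aster}, right has 1 {rose}.
      Root ivy: left subtree has 0 nodes { }, right has 1 {aster}.

plum fir mint ash aster ivy rose poppy kale fern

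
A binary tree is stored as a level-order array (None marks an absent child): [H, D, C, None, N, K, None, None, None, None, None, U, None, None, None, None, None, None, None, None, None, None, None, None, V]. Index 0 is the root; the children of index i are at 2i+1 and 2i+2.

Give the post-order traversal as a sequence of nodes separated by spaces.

N D V U K C H

Post-order visits the left subtree, then the right subtree, then the node.
At H: go left to D.
  At D: no left child.
  At D: go right to N.
    N is a leaf — visit N.
  Visit D.
At H: go right to C.
  At C: go left to K.
    At K: go left to U.
      At U: no left child.
      At U: go right to V.
        V is a leaf — visit V.
      Visit U.
    At K: no right child.
    Visit K.
  At C: no right child.
  Visit C.
Visit H.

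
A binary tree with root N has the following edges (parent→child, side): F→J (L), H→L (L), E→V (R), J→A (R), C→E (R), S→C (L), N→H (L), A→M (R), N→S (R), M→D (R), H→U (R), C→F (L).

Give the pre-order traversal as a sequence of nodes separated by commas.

Pre-order visits the node, then its left subtree, then its right subtree.
Visit N.
At N: go left to H.
  Visit H.
  At H: go left to L.
    L is a leaf — visit L.
  At H: go right to U.
    U is a leaf — visit U.
At N: go right to S.
  Visit S.
  At S: go left to C.
    Visit C.
    At C: go left to F.
      Visit F.
      At F: go left to J.
        Visit J.
        At J: no left child.
        At J: go right to A.
          Visit A.
          At A: no left child.
          At A: go right to M.
            Visit M.
            At M: no left child.
            At M: go right to D.
              D is a leaf — visit D.
      At F: no right child.
    At C: go right to E.
      Visit E.
      At E: no left child.
      At E: go right to V.
        V is a leaf — visit V.
  At S: no right child.

N, H, L, U, S, C, F, J, A, M, D, E, V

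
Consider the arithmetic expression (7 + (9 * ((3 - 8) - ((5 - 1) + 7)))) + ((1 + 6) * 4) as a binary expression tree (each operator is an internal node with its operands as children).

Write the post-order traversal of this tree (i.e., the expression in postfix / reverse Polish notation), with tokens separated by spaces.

Post-order on an expression tree gives postfix notation: for each operator, emit left operand, right operand, then the operator.

7 9 3 8 - 5 1 - 7 + - * + 1 6 + 4 * +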